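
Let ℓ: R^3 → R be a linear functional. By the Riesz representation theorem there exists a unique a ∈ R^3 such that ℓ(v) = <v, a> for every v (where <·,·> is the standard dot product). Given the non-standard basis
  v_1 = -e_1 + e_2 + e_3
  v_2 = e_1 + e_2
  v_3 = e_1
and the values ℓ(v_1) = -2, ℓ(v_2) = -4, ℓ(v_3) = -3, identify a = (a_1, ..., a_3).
a = (-3, -1, -4)

Write a = (a_1, ..., a_3) in the standard basis. For each basis vector v_i, ℓ(v_i) = <v_i, a> is a linear equation in the a_j's. Collect the n equations into a matrix system V a = ℓ, where row i of V is v_i (expressed in the standard basis). Since V is invertible (lower-triangular with 1s on the diagonal, up to permutation), solve by back-substitution:
  V =
[[-1, 1, 1],
 [1, 1, 0],
 [1, 0, 0]]
  V a = (-2, -4, -3)
Solving gives a = (-3, -1, -4).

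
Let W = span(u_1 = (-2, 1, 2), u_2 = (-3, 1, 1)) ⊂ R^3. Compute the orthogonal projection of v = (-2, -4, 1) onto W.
proj_W(v) = (-17/18, 2/9, -1/18)

Set up U = [u_1 | ... | u_2] ∈ R^(3×2). The projector onto W = col(U) is P = U (U^T U)^(-1) U^T.
Compute U^T U =
  [9, 9]
  [9, 11],
and U^T v = (2, 3).
Solve U^T U · c = U^T v for the coefficients: c = (-5/18, 1/2). The projection is proj_W(v) = U c.
Check: (v - proj_W(v)) · u_1 = 0  (should be 0).
Check: (v - proj_W(v)) · u_2 = 0  (should be 0).
Result: proj_W(v) = (-17/18, 2/9, -1/18).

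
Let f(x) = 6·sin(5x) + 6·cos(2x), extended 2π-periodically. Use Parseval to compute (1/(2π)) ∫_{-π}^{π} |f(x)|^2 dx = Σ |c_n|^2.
Σ |c_n|^2 = 36

Expand |f|^2 and use orthogonality of {sin(nx), cos(mx)} on [-π, π]:
  ∫_{-π}^{π} sin(nx)^2 dx = π, ∫ cos(mx)^2 dx = π, and cross terms integrate to 0.
So ∫_{-π}^{π} f(x)^2 dx = 6^2 · π + 6^2 · π = (36 + 36)π.
Divide by 2π: (36 + 36)/2 = 36.
By Parseval, this equals Σ |c_n|^2.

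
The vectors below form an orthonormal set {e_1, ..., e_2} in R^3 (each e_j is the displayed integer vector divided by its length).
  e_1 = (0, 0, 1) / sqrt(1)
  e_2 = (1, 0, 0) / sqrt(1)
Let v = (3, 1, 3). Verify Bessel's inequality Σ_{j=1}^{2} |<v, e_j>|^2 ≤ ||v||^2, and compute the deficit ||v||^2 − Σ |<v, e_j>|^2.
Σ |<v, e_j>|^2 = 18; ||v||^2 = 19; deficit = 1

Write each e_j = u_j / sqrt(<u_j, u_j>) where u_j is the displayed integer vector. Then <v, e_j> = <v, u_j> / sqrt(<u_j, u_j>), so |<v, e_j>|^2 = <v, u_j>^2 / <u_j, u_j>.
Coefficients: <v, e_1> = 3/sqrt(1), <v, e_2> = 3/sqrt(1).
Square and sum: Σ |<v, e_j>|^2 = 18.
Compute ||v||^2 = v·v = 19.
Deficit = 19 − 18 = 1 ≥ 0, confirming Bessel's inequality. (The deficit equals ||v − Σ <v,e_j> e_j||^2, the squared distance from v to span{e_j}.)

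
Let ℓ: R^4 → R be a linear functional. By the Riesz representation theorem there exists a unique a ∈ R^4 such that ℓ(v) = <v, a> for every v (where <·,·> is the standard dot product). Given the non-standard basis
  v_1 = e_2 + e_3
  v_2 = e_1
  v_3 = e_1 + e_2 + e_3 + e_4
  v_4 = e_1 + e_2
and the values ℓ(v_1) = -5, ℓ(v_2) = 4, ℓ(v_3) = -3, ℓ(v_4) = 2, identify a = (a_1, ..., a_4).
a = (4, -2, -3, -2)

Write a = (a_1, ..., a_4) in the standard basis. For each basis vector v_i, ℓ(v_i) = <v_i, a> is a linear equation in the a_j's. Collect the n equations into a matrix system V a = ℓ, where row i of V is v_i (expressed in the standard basis). Since V is invertible (lower-triangular with 1s on the diagonal, up to permutation), solve by back-substitution:
  V =
[[0, 1, 1, 0],
 [1, 0, 0, 0],
 [1, 1, 1, 1],
 [1, 1, 0, 0]]
  V a = (-5, 4, -3, 2)
Solving gives a = (4, -2, -3, -2).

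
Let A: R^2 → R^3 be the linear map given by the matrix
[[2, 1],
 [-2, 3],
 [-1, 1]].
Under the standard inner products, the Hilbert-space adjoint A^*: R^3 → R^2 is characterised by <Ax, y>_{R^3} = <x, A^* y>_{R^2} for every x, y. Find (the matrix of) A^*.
A^* = A^T =
[[2, -2, -1],
 [1, 3, 1]]

For real matrices with standard dot products, the defining identity <Ax, y> = <x, A^* y> gives (Ax)^T y = x^T (A^*) y, i.e. x^T A^T y = x^T (A^*) y. Since this holds for all x, y, we must have A^* = A^T. Therefore
A^* =
[[2, -2, -1],
 [1, 3, 1]].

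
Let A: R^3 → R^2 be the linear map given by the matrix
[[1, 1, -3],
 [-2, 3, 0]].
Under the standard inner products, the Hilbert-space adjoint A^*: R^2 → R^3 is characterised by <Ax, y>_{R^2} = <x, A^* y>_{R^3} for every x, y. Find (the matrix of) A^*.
A^* = A^T =
[[1, -2],
 [1, 3],
 [-3, 0]]

For real matrices with standard dot products, the defining identity <Ax, y> = <x, A^* y> gives (Ax)^T y = x^T (A^*) y, i.e. x^T A^T y = x^T (A^*) y. Since this holds for all x, y, we must have A^* = A^T. Therefore
A^* =
[[1, -2],
 [1, 3],
 [-3, 0]].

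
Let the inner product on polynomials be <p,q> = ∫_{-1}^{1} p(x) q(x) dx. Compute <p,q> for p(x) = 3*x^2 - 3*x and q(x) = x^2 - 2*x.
<p,q> = 26/5

Expand the product: p(x)·q(x) = 3*x^4 - 9*x^3 + 6*x^2.
∫_{-1}^{1} of each monomial x^k gives [2/(k+1) if k even, 0 if k odd]. Integrating term-by-term (or equivalently evaluating the antiderivative F(x) = 3*x^5/5 - 9*x^4/4 + 2*x^3 at the endpoints):
  F(1) − F(−1) = 7/20 − (-97/20) = 26/5.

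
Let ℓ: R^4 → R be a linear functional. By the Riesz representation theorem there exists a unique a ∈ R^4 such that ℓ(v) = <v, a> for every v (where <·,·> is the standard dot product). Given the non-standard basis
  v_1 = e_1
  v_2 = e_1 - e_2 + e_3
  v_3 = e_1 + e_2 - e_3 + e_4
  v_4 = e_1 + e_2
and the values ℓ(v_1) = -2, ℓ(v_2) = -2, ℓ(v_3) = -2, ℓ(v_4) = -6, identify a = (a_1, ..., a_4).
a = (-2, -4, -4, 0)

Write a = (a_1, ..., a_4) in the standard basis. For each basis vector v_i, ℓ(v_i) = <v_i, a> is a linear equation in the a_j's. Collect the n equations into a matrix system V a = ℓ, where row i of V is v_i (expressed in the standard basis). Since V is invertible (lower-triangular with 1s on the diagonal, up to permutation), solve by back-substitution:
  V =
[[1, 0, 0, 0],
 [1, -1, 1, 0],
 [1, 1, -1, 1],
 [1, 1, 0, 0]]
  V a = (-2, -2, -2, -6)
Solving gives a = (-2, -4, -4, 0).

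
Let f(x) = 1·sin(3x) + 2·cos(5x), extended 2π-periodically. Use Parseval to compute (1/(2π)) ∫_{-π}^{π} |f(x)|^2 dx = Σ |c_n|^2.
Σ |c_n|^2 = 5/2

Expand |f|^2 and use orthogonality of {sin(nx), cos(mx)} on [-π, π]:
  ∫_{-π}^{π} sin(nx)^2 dx = π, ∫ cos(mx)^2 dx = π, and cross terms integrate to 0.
So ∫_{-π}^{π} f(x)^2 dx = 1^2 · π + 2^2 · π = (1 + 4)π.
Divide by 2π: (1 + 4)/2 = 5/2.
By Parseval, this equals Σ |c_n|^2.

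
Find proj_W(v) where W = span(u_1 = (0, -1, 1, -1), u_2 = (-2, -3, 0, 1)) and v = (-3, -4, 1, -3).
proj_W(v) = (-29/19, -169/38, 41/19, -53/38)

Set up U = [u_1 | ... | u_2] ∈ R^(4×2). The projector onto W = col(U) is P = U (U^T U)^(-1) U^T.
Compute U^T U =
  [3, 2]
  [2, 14],
and U^T v = (8, 15).
Solve U^T U · c = U^T v for the coefficients: c = (41/19, 29/38). The projection is proj_W(v) = U c.
Check: (v - proj_W(v)) · u_1 = 0  (should be 0).
Check: (v - proj_W(v)) · u_2 = 0  (should be 0).
Result: proj_W(v) = (-29/19, -169/38, 41/19, -53/38).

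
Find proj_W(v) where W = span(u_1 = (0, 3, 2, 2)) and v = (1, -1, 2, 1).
proj_W(v) = (0, 9/17, 6/17, 6/17)

Set up U = [u_1 | ... | u_1] ∈ R^(4×1). The projector onto W = col(U) is P = U (U^T U)^(-1) U^T.
Compute U^T U =
  [17],
and U^T v = (3).
Solve U^T U · c = U^T v for the coefficients: c = (3/17). The projection is proj_W(v) = U c.
Check: (v - proj_W(v)) · u_1 = 0  (should be 0).
Result: proj_W(v) = (0, 9/17, 6/17, 6/17).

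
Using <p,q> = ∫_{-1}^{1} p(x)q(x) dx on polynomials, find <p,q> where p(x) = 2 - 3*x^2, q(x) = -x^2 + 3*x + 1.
<p,q> = 28/15

Expand the product: p(x)·q(x) = 3*x^4 - 9*x^3 - 5*x^2 + 6*x + 2.
∫_{-1}^{1} of each monomial x^k gives [2/(k+1) if k even, 0 if k odd]. Integrating term-by-term (or equivalently evaluating the antiderivative F(x) = 3*x^5/5 - 9*x^4/4 - 5*x^3/3 + 3*x^2 + 2*x at the endpoints):
  F(1) − F(−1) = 101/60 − (-11/60) = 28/15.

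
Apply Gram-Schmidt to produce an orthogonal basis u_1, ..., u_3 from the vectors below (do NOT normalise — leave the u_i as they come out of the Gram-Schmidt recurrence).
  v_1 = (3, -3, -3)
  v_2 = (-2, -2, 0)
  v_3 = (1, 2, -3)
Orthogonal basis:
  u_1 = (3, -3, -3)
  u_2 = (-2, -2, 0)
  u_3 = (-7/6, 7/6, -7/3)

Apply the Gram-Schmidt recurrence
  u_1 = v_1
  u_i = v_i − Σ_{j<i} ((v_i · u_j) / (u_j · u_j)) · u_j.

Step by step this gives:
  u_1 = (3, -3, -3)
  u_2 = (-2, -2, 0)
  u_3 = (-7/6, 7/6, -7/3)

Orthogonality check:
  u_2 · u_1 = 0 (should be 0)
  u_3 · u_1 = 0 (should be 0)
  u_3 · u_2 = 0 (should be 0)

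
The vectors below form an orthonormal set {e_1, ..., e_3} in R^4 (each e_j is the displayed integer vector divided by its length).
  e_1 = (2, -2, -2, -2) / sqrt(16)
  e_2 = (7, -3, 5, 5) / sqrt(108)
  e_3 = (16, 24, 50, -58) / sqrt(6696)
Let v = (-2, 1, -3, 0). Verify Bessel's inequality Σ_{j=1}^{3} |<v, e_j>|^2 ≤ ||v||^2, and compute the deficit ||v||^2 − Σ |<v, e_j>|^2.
Σ |<v, e_j>|^2 = 819/62; ||v||^2 = 14; deficit = 49/62

Write each e_j = u_j / sqrt(<u_j, u_j>) where u_j is the displayed integer vector. Then <v, e_j> = <v, u_j> / sqrt(<u_j, u_j>), so |<v, e_j>|^2 = <v, u_j>^2 / <u_j, u_j>.
Coefficients: <v, e_1> = 0/sqrt(16), <v, e_2> = -32/sqrt(108), <v, e_3> = -158/sqrt(6696).
Square and sum: Σ |<v, e_j>|^2 = 819/62.
Compute ||v||^2 = v·v = 14.
Deficit = 14 − 819/62 = 49/62 ≥ 0, confirming Bessel's inequality. (The deficit equals ||v − Σ <v,e_j> e_j||^2, the squared distance from v to span{e_j}.)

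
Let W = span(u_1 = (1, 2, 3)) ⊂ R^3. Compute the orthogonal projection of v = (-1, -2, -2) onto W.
proj_W(v) = (-11/14, -11/7, -33/14)

Set up U = [u_1 | ... | u_1] ∈ R^(3×1). The projector onto W = col(U) is P = U (U^T U)^(-1) U^T.
Compute U^T U =
  [14],
and U^T v = (-11).
Solve U^T U · c = U^T v for the coefficients: c = (-11/14). The projection is proj_W(v) = U c.
Check: (v - proj_W(v)) · u_1 = 0  (should be 0).
Result: proj_W(v) = (-11/14, -11/7, -33/14).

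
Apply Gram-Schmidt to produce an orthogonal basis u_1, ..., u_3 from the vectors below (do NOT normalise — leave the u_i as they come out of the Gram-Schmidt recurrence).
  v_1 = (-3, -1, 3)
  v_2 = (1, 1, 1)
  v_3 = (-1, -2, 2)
Orthogonal basis:
  u_1 = (-3, -1, 3)
  u_2 = (16/19, 18/19, 22/19)
  u_3 = (6/7, -9/7, 3/7)

Apply the Gram-Schmidt recurrence
  u_1 = v_1
  u_i = v_i − Σ_{j<i} ((v_i · u_j) / (u_j · u_j)) · u_j.

Step by step this gives:
  u_1 = (-3, -1, 3)
  u_2 = (16/19, 18/19, 22/19)
  u_3 = (6/7, -9/7, 3/7)

Orthogonality check:
  u_2 · u_1 = 0 (should be 0)
  u_3 · u_1 = 0 (should be 0)
  u_3 · u_2 = 0 (should be 0)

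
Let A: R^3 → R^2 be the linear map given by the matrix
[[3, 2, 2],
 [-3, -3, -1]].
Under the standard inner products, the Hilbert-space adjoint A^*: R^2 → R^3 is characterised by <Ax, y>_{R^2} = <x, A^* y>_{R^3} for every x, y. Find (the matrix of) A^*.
A^* = A^T =
[[3, -3],
 [2, -3],
 [2, -1]]

For real matrices with standard dot products, the defining identity <Ax, y> = <x, A^* y> gives (Ax)^T y = x^T (A^*) y, i.e. x^T A^T y = x^T (A^*) y. Since this holds for all x, y, we must have A^* = A^T. Therefore
A^* =
[[3, -3],
 [2, -3],
 [2, -1]].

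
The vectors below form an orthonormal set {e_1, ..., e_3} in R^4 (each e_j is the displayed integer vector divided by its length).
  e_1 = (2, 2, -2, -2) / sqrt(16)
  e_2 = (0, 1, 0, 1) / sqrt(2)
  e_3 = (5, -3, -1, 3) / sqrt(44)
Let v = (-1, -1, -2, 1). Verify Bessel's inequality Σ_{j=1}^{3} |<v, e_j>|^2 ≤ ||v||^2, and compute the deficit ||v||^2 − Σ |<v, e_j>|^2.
Σ |<v, e_j>|^2 = 5/11; ||v||^2 = 7; deficit = 72/11

Write each e_j = u_j / sqrt(<u_j, u_j>) where u_j is the displayed integer vector. Then <v, e_j> = <v, u_j> / sqrt(<u_j, u_j>), so |<v, e_j>|^2 = <v, u_j>^2 / <u_j, u_j>.
Coefficients: <v, e_1> = -2/sqrt(16), <v, e_2> = 0/sqrt(2), <v, e_3> = 3/sqrt(44).
Square and sum: Σ |<v, e_j>|^2 = 5/11.
Compute ||v||^2 = v·v = 7.
Deficit = 7 − 5/11 = 72/11 ≥ 0, confirming Bessel's inequality. (The deficit equals ||v − Σ <v,e_j> e_j||^2, the squared distance from v to span{e_j}.)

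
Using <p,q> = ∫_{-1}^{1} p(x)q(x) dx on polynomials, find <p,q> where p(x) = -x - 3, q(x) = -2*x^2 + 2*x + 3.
<p,q> = -46/3

Expand the product: p(x)·q(x) = 2*x^3 + 4*x^2 - 9*x - 9.
∫_{-1}^{1} of each monomial x^k gives [2/(k+1) if k even, 0 if k odd]. Integrating term-by-term (or equivalently evaluating the antiderivative F(x) = x^4/2 + 4*x^3/3 - 9*x^2/2 - 9*x at the endpoints):
  F(1) − F(−1) = -35/3 − (11/3) = -46/3.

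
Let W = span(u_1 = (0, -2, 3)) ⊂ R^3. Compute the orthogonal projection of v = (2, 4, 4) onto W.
proj_W(v) = (0, -8/13, 12/13)

Set up U = [u_1 | ... | u_1] ∈ R^(3×1). The projector onto W = col(U) is P = U (U^T U)^(-1) U^T.
Compute U^T U =
  [13],
and U^T v = (4).
Solve U^T U · c = U^T v for the coefficients: c = (4/13). The projection is proj_W(v) = U c.
Check: (v - proj_W(v)) · u_1 = 0  (should be 0).
Result: proj_W(v) = (0, -8/13, 12/13).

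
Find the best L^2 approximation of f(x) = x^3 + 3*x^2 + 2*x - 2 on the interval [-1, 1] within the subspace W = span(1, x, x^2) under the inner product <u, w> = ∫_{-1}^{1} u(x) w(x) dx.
g(x) = 3*x^2 + 13*x/5 - 2

The best approximation g ∈ W is the orthogonal projection of f onto W. Writing g = a_0 + a_1 x + a_2 x^2, the coefficients solve the normal equations G · a = b where
  G_{ij} = <φ_i, φ_j> and b_i = <f, φ_i>, with φ_0 = 1, φ_1 = x, φ_2 = x^2.
G =
  [2, 0, 2/3]
  [0, 2/3, 0]
  [2/3, 0, 2/5],
b = (-2, 26/15, -2/15).
Solving gives a_0 = -2, a_1 = 13/5, a_2 = 3, so
  g(x) = 3*x^2 + 13*x/5 - 2.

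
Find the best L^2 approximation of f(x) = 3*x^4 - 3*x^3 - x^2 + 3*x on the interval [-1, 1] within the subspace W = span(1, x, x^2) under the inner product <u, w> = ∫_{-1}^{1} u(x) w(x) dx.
g(x) = 11*x^2/7 + 6*x/5 - 9/35

The best approximation g ∈ W is the orthogonal projection of f onto W. Writing g = a_0 + a_1 x + a_2 x^2, the coefficients solve the normal equations G · a = b where
  G_{ij} = <φ_i, φ_j> and b_i = <f, φ_i>, with φ_0 = 1, φ_1 = x, φ_2 = x^2.
G =
  [2, 0, 2/3]
  [0, 2/3, 0]
  [2/3, 0, 2/5],
b = (8/15, 4/5, 16/35).
Solving gives a_0 = -9/35, a_1 = 6/5, a_2 = 11/7, so
  g(x) = 11*x^2/7 + 6*x/5 - 9/35.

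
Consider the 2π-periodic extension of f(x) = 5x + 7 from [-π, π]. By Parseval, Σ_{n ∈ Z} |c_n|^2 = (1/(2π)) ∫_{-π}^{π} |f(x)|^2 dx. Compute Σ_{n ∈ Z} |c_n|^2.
Σ |c_n|^2 = 25π^2/3 + 49

Expand and integrate term by term over [-π, π]:
  ∫ (5x)^2 dx = 25·(2π^3/3); ∫ 2·5·(7)·x dx = 0 (odd integrand); ∫ 7^2 dx = 49·2π.
So (1/(2π)) ∫_{-π}^{π} (5x + 7)^2 dx = 25π^2/3 + 49 = 25π^2/3 + 49.
Parseval ⇒ Σ |c_n|^2 = 25π^2/3 + 49.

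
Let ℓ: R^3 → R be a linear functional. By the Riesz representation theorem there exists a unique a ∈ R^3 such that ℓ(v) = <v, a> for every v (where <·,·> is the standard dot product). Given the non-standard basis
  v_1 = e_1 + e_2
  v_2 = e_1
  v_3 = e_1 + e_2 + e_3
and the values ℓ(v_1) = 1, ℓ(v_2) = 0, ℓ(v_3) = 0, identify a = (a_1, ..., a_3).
a = (0, 1, -1)

Write a = (a_1, ..., a_3) in the standard basis. For each basis vector v_i, ℓ(v_i) = <v_i, a> is a linear equation in the a_j's. Collect the n equations into a matrix system V a = ℓ, where row i of V is v_i (expressed in the standard basis). Since V is invertible (lower-triangular with 1s on the diagonal, up to permutation), solve by back-substitution:
  V =
[[1, 1, 0],
 [1, 0, 0],
 [1, 1, 1]]
  V a = (1, 0, 0)
Solving gives a = (0, 1, -1).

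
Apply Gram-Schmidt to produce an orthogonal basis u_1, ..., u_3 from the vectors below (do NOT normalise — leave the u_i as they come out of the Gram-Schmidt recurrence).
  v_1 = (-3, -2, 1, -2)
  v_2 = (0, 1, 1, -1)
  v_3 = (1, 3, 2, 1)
Orthogonal basis:
  u_1 = (-3, -2, 1, -2)
  u_2 = (1/6, 10/9, 17/18, -8/9)
  u_3 = (-40/53, 16/53, 56/53, 72/53)

Apply the Gram-Schmidt recurrence
  u_1 = v_1
  u_i = v_i − Σ_{j<i} ((v_i · u_j) / (u_j · u_j)) · u_j.

Step by step this gives:
  u_1 = (-3, -2, 1, -2)
  u_2 = (1/6, 10/9, 17/18, -8/9)
  u_3 = (-40/53, 16/53, 56/53, 72/53)

Orthogonality check:
  u_2 · u_1 = 0 (should be 0)
  u_3 · u_1 = 0 (should be 0)
  u_3 · u_2 = 0 (should be 0)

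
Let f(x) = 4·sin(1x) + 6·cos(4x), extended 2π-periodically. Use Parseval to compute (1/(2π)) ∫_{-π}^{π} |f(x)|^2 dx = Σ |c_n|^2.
Σ |c_n|^2 = 26

Expand |f|^2 and use orthogonality of {sin(nx), cos(mx)} on [-π, π]:
  ∫_{-π}^{π} sin(nx)^2 dx = π, ∫ cos(mx)^2 dx = π, and cross terms integrate to 0.
So ∫_{-π}^{π} f(x)^2 dx = 4^2 · π + 6^2 · π = (16 + 36)π.
Divide by 2π: (16 + 36)/2 = 26.
By Parseval, this equals Σ |c_n|^2.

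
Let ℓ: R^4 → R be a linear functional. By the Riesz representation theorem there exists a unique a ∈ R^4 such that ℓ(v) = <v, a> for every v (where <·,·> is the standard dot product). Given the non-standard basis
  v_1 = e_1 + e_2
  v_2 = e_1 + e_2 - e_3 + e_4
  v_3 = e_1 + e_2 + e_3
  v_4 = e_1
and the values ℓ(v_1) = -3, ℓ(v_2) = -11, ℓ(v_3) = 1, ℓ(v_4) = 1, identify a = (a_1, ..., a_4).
a = (1, -4, 4, -4)

Write a = (a_1, ..., a_4) in the standard basis. For each basis vector v_i, ℓ(v_i) = <v_i, a> is a linear equation in the a_j's. Collect the n equations into a matrix system V a = ℓ, where row i of V is v_i (expressed in the standard basis). Since V is invertible (lower-triangular with 1s on the diagonal, up to permutation), solve by back-substitution:
  V =
[[1, 1, 0, 0],
 [1, 1, -1, 1],
 [1, 1, 1, 0],
 [1, 0, 0, 0]]
  V a = (-3, -11, 1, 1)
Solving gives a = (1, -4, 4, -4).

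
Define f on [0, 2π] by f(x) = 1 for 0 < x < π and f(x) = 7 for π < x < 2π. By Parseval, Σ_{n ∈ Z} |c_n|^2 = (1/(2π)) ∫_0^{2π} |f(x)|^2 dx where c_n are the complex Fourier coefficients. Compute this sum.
Σ |c_n|^2 = 25

Parseval equates the L^2 energy of f (normalised by 1/(2π)) with the ℓ^2 sum of its Fourier coefficients: (1/(2π)) ∫_0^{2π} |f|^2 = Σ |c_n|^2.
Compute the left side: (1/(2π)) [∫_0^π 1^2 dx + ∫_π^{2π} 7^2 dx] = (1/(2π)) · (1π + 49π) = (1 + 49)/2 = 25.
So Σ_{n ∈ Z} |c_n|^2 = 25.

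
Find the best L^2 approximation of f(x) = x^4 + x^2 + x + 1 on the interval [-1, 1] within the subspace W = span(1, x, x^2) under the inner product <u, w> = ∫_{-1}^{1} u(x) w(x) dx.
g(x) = 13*x^2/7 + x + 32/35

The best approximation g ∈ W is the orthogonal projection of f onto W. Writing g = a_0 + a_1 x + a_2 x^2, the coefficients solve the normal equations G · a = b where
  G_{ij} = <φ_i, φ_j> and b_i = <f, φ_i>, with φ_0 = 1, φ_1 = x, φ_2 = x^2.
G =
  [2, 0, 2/3]
  [0, 2/3, 0]
  [2/3, 0, 2/5],
b = (46/15, 2/3, 142/105).
Solving gives a_0 = 32/35, a_1 = 1, a_2 = 13/7, so
  g(x) = 13*x^2/7 + x + 32/35.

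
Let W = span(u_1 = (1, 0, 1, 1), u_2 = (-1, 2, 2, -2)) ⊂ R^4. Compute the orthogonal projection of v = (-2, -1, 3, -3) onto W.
proj_W(v) = (-24/19, 34/19, 27/19, -41/19)

Set up U = [u_1 | ... | u_2] ∈ R^(4×2). The projector onto W = col(U) is P = U (U^T U)^(-1) U^T.
Compute U^T U =
  [3, -1]
  [-1, 13],
and U^T v = (-2, 12).
Solve U^T U · c = U^T v for the coefficients: c = (-7/19, 17/19). The projection is proj_W(v) = U c.
Check: (v - proj_W(v)) · u_1 = 0  (should be 0).
Check: (v - proj_W(v)) · u_2 = 0  (should be 0).
Result: proj_W(v) = (-24/19, 34/19, 27/19, -41/19).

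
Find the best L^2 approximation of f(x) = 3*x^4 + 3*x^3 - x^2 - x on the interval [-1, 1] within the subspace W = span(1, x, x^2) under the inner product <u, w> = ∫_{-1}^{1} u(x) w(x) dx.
g(x) = 11*x^2/7 + 4*x/5 - 9/35

The best approximation g ∈ W is the orthogonal projection of f onto W. Writing g = a_0 + a_1 x + a_2 x^2, the coefficients solve the normal equations G · a = b where
  G_{ij} = <φ_i, φ_j> and b_i = <f, φ_i>, with φ_0 = 1, φ_1 = x, φ_2 = x^2.
G =
  [2, 0, 2/3]
  [0, 2/3, 0]
  [2/3, 0, 2/5],
b = (8/15, 8/15, 16/35).
Solving gives a_0 = -9/35, a_1 = 4/5, a_2 = 11/7, so
  g(x) = 11*x^2/7 + 4*x/5 - 9/35.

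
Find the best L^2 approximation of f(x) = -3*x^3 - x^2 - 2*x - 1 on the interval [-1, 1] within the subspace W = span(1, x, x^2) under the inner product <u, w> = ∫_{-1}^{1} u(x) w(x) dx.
g(x) = -x^2 - 19*x/5 - 1

The best approximation g ∈ W is the orthogonal projection of f onto W. Writing g = a_0 + a_1 x + a_2 x^2, the coefficients solve the normal equations G · a = b where
  G_{ij} = <φ_i, φ_j> and b_i = <f, φ_i>, with φ_0 = 1, φ_1 = x, φ_2 = x^2.
G =
  [2, 0, 2/3]
  [0, 2/3, 0]
  [2/3, 0, 2/5],
b = (-8/3, -38/15, -16/15).
Solving gives a_0 = -1, a_1 = -19/5, a_2 = -1, so
  g(x) = -x^2 - 19*x/5 - 1.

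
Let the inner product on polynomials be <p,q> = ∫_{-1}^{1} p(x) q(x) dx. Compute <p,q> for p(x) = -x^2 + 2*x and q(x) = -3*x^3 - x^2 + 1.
<p,q> = -8/3

Expand the product: p(x)·q(x) = 3*x^5 - 5*x^4 - 2*x^3 - x^2 + 2*x.
∫_{-1}^{1} of each monomial x^k gives [2/(k+1) if k even, 0 if k odd]. Integrating term-by-term (or equivalently evaluating the antiderivative F(x) = x^6/2 - x^5 - x^4/2 - x^3/3 + x^2 at the endpoints):
  F(1) − F(−1) = -1/3 − (7/3) = -8/3.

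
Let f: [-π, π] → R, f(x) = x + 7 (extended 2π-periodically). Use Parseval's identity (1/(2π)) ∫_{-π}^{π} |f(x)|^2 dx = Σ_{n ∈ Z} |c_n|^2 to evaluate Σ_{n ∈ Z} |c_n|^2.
Σ |c_n|^2 = π^2/3 + 49

Expand and integrate term by term over [-π, π]:
  ∫ (x)^2 dx = 1·(2π^3/3); ∫ 2·1·(7)·x dx = 0 (odd integrand); ∫ 7^2 dx = 49·2π.
So (1/(2π)) ∫_{-π}^{π} (x + 7)^2 dx = 1π^2/3 + 49 = π^2/3 + 49.
Parseval ⇒ Σ |c_n|^2 = π^2/3 + 49.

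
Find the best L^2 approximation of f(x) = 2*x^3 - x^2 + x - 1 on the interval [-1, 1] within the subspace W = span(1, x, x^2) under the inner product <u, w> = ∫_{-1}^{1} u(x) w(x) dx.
g(x) = -x^2 + 11*x/5 - 1

The best approximation g ∈ W is the orthogonal projection of f onto W. Writing g = a_0 + a_1 x + a_2 x^2, the coefficients solve the normal equations G · a = b where
  G_{ij} = <φ_i, φ_j> and b_i = <f, φ_i>, with φ_0 = 1, φ_1 = x, φ_2 = x^2.
G =
  [2, 0, 2/3]
  [0, 2/3, 0]
  [2/3, 0, 2/5],
b = (-8/3, 22/15, -16/15).
Solving gives a_0 = -1, a_1 = 11/5, a_2 = -1, so
  g(x) = -x^2 + 11*x/5 - 1.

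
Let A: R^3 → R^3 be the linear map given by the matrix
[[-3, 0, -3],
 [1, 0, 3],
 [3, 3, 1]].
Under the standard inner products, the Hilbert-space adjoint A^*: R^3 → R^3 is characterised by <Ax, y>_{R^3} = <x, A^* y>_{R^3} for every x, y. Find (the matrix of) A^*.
A^* = A^T =
[[-3, 1, 3],
 [0, 0, 3],
 [-3, 3, 1]]

For real matrices with standard dot products, the defining identity <Ax, y> = <x, A^* y> gives (Ax)^T y = x^T (A^*) y, i.e. x^T A^T y = x^T (A^*) y. Since this holds for all x, y, we must have A^* = A^T. Therefore
A^* =
[[-3, 1, 3],
 [0, 0, 3],
 [-3, 3, 1]].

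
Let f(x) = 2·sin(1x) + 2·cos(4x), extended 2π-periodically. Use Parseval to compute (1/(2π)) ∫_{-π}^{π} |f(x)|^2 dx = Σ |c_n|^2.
Σ |c_n|^2 = 4

Expand |f|^2 and use orthogonality of {sin(nx), cos(mx)} on [-π, π]:
  ∫_{-π}^{π} sin(nx)^2 dx = π, ∫ cos(mx)^2 dx = π, and cross terms integrate to 0.
So ∫_{-π}^{π} f(x)^2 dx = 2^2 · π + 2^2 · π = (4 + 4)π.
Divide by 2π: (4 + 4)/2 = 4.
By Parseval, this equals Σ |c_n|^2.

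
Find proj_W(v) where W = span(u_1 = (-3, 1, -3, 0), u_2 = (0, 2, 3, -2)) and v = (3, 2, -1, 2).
proj_W(v) = (267/274, -259/274, 6/137, 85/137)

Set up U = [u_1 | ... | u_2] ∈ R^(4×2). The projector onto W = col(U) is P = U (U^T U)^(-1) U^T.
Compute U^T U =
  [19, -7]
  [-7, 17],
and U^T v = (-4, -3).
Solve U^T U · c = U^T v for the coefficients: c = (-89/274, -85/274). The projection is proj_W(v) = U c.
Check: (v - proj_W(v)) · u_1 = 0  (should be 0).
Check: (v - proj_W(v)) · u_2 = 0  (should be 0).
Result: proj_W(v) = (267/274, -259/274, 6/137, 85/137).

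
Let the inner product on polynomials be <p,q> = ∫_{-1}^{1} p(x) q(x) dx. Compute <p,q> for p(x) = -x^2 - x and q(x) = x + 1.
<p,q> = -4/3

Expand the product: p(x)·q(x) = -x^3 - 2*x^2 - x.
∫_{-1}^{1} of each monomial x^k gives [2/(k+1) if k even, 0 if k odd]. Integrating term-by-term (or equivalently evaluating the antiderivative F(x) = -x^4/4 - 2*x^3/3 - x^2/2 at the endpoints):
  F(1) − F(−1) = -17/12 − (-1/12) = -4/3.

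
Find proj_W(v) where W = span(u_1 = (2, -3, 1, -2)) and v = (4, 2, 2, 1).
proj_W(v) = (2/9, -1/3, 1/9, -2/9)

Set up U = [u_1 | ... | u_1] ∈ R^(4×1). The projector onto W = col(U) is P = U (U^T U)^(-1) U^T.
Compute U^T U =
  [18],
and U^T v = (2).
Solve U^T U · c = U^T v for the coefficients: c = (1/9). The projection is proj_W(v) = U c.
Check: (v - proj_W(v)) · u_1 = 0  (should be 0).
Result: proj_W(v) = (2/9, -1/3, 1/9, -2/9).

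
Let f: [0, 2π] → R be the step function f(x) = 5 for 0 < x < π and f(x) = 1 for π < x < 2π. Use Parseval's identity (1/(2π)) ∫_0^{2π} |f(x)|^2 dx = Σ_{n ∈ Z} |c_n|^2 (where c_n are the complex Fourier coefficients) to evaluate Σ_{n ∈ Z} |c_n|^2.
Σ |c_n|^2 = 13

Parseval equates the L^2 energy of f (normalised by 1/(2π)) with the ℓ^2 sum of its Fourier coefficients: (1/(2π)) ∫_0^{2π} |f|^2 = Σ |c_n|^2.
Compute the left side: (1/(2π)) [∫_0^π 5^2 dx + ∫_π^{2π} 1^2 dx] = (1/(2π)) · (25π + 1π) = (25 + 1)/2 = 13.
So Σ_{n ∈ Z} |c_n|^2 = 13.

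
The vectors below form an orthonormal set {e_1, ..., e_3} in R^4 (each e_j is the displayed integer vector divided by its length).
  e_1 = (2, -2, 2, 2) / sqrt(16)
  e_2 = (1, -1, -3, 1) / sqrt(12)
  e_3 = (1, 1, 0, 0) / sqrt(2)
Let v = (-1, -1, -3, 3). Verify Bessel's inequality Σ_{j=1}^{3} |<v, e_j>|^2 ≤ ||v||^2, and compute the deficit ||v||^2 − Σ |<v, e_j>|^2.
Σ |<v, e_j>|^2 = 14; ||v||^2 = 20; deficit = 6

Write each e_j = u_j / sqrt(<u_j, u_j>) where u_j is the displayed integer vector. Then <v, e_j> = <v, u_j> / sqrt(<u_j, u_j>), so |<v, e_j>|^2 = <v, u_j>^2 / <u_j, u_j>.
Coefficients: <v, e_1> = 0/sqrt(16), <v, e_2> = 12/sqrt(12), <v, e_3> = -2/sqrt(2).
Square and sum: Σ |<v, e_j>|^2 = 14.
Compute ||v||^2 = v·v = 20.
Deficit = 20 − 14 = 6 ≥ 0, confirming Bessel's inequality. (The deficit equals ||v − Σ <v,e_j> e_j||^2, the squared distance from v to span{e_j}.)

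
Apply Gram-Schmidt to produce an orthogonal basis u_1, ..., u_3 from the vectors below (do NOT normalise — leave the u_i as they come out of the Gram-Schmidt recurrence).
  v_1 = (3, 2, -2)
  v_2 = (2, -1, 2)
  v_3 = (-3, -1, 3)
Orthogonal basis:
  u_1 = (3, 2, -2)
  u_2 = (2, -1, 2)
  u_3 = (-2/9, 10/9, 7/9)

Apply the Gram-Schmidt recurrence
  u_1 = v_1
  u_i = v_i − Σ_{j<i} ((v_i · u_j) / (u_j · u_j)) · u_j.

Step by step this gives:
  u_1 = (3, 2, -2)
  u_2 = (2, -1, 2)
  u_3 = (-2/9, 10/9, 7/9)

Orthogonality check:
  u_2 · u_1 = 0 (should be 0)
  u_3 · u_1 = 0 (should be 0)
  u_3 · u_2 = 0 (should be 0)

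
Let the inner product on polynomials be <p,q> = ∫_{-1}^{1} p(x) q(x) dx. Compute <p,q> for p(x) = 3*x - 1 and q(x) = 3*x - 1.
<p,q> = 8

Expand the product: p(x)·q(x) = 9*x^2 - 6*x + 1.
∫_{-1}^{1} of each monomial x^k gives [2/(k+1) if k even, 0 if k odd]. Integrating term-by-term (or equivalently evaluating the antiderivative F(x) = 3*x^3 - 3*x^2 + x at the endpoints):
  F(1) − F(−1) = 1 − (-7) = 8.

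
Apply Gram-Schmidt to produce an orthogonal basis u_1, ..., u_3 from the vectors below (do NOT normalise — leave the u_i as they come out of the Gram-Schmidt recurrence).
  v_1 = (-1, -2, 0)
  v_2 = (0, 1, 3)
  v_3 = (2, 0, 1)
Orthogonal basis:
  u_1 = (-1, -2, 0)
  u_2 = (-2/5, 1/5, 3)
  u_3 = (39/23, -39/46, 13/46)

Apply the Gram-Schmidt recurrence
  u_1 = v_1
  u_i = v_i − Σ_{j<i} ((v_i · u_j) / (u_j · u_j)) · u_j.

Step by step this gives:
  u_1 = (-1, -2, 0)
  u_2 = (-2/5, 1/5, 3)
  u_3 = (39/23, -39/46, 13/46)

Orthogonality check:
  u_2 · u_1 = 0 (should be 0)
  u_3 · u_1 = 0 (should be 0)
  u_3 · u_2 = 0 (should be 0)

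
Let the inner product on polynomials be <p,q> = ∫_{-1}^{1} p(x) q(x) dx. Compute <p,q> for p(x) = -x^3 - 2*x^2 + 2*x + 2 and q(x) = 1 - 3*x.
<p,q> = -2/15

Expand the product: p(x)·q(x) = 3*x^4 + 5*x^3 - 8*x^2 - 4*x + 2.
∫_{-1}^{1} of each monomial x^k gives [2/(k+1) if k even, 0 if k odd]. Integrating term-by-term (or equivalently evaluating the antiderivative F(x) = 3*x^5/5 + 5*x^4/4 - 8*x^3/3 - 2*x^2 + 2*x at the endpoints):
  F(1) − F(−1) = -49/60 − (-41/60) = -2/15.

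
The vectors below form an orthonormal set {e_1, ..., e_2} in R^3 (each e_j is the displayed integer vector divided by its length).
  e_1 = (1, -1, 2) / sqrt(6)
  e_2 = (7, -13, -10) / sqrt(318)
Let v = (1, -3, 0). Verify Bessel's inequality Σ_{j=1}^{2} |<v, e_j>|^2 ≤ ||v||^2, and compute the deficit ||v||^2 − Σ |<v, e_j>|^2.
Σ |<v, e_j>|^2 = 494/53; ||v||^2 = 10; deficit = 36/53

Write each e_j = u_j / sqrt(<u_j, u_j>) where u_j is the displayed integer vector. Then <v, e_j> = <v, u_j> / sqrt(<u_j, u_j>), so |<v, e_j>|^2 = <v, u_j>^2 / <u_j, u_j>.
Coefficients: <v, e_1> = 4/sqrt(6), <v, e_2> = 46/sqrt(318).
Square and sum: Σ |<v, e_j>|^2 = 494/53.
Compute ||v||^2 = v·v = 10.
Deficit = 10 − 494/53 = 36/53 ≥ 0, confirming Bessel's inequality. (The deficit equals ||v − Σ <v,e_j> e_j||^2, the squared distance from v to span{e_j}.)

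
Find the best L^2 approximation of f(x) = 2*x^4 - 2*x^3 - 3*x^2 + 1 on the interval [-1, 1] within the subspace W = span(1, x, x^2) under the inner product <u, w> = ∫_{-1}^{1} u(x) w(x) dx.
g(x) = -9*x^2/7 - 6*x/5 + 29/35

The best approximation g ∈ W is the orthogonal projection of f onto W. Writing g = a_0 + a_1 x + a_2 x^2, the coefficients solve the normal equations G · a = b where
  G_{ij} = <φ_i, φ_j> and b_i = <f, φ_i>, with φ_0 = 1, φ_1 = x, φ_2 = x^2.
G =
  [2, 0, 2/3]
  [0, 2/3, 0]
  [2/3, 0, 2/5],
b = (4/5, -4/5, 4/105).
Solving gives a_0 = 29/35, a_1 = -6/5, a_2 = -9/7, so
  g(x) = -9*x^2/7 - 6*x/5 + 29/35.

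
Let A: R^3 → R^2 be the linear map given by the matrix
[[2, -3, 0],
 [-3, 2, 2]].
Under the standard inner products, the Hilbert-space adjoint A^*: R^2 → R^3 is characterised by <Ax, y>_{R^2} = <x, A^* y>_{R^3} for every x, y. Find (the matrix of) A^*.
A^* = A^T =
[[2, -3],
 [-3, 2],
 [0, 2]]

For real matrices with standard dot products, the defining identity <Ax, y> = <x, A^* y> gives (Ax)^T y = x^T (A^*) y, i.e. x^T A^T y = x^T (A^*) y. Since this holds for all x, y, we must have A^* = A^T. Therefore
A^* =
[[2, -3],
 [-3, 2],
 [0, 2]].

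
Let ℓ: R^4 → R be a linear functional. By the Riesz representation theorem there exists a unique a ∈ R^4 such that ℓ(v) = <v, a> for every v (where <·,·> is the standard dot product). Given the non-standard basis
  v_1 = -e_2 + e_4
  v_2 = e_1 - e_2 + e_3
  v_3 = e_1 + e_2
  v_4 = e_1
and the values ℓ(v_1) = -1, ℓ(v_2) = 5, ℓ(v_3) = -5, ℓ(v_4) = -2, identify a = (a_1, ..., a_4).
a = (-2, -3, 4, -4)

Write a = (a_1, ..., a_4) in the standard basis. For each basis vector v_i, ℓ(v_i) = <v_i, a> is a linear equation in the a_j's. Collect the n equations into a matrix system V a = ℓ, where row i of V is v_i (expressed in the standard basis). Since V is invertible (lower-triangular with 1s on the diagonal, up to permutation), solve by back-substitution:
  V =
[[0, -1, 0, 1],
 [1, -1, 1, 0],
 [1, 1, 0, 0],
 [1, 0, 0, 0]]
  V a = (-1, 5, -5, -2)
Solving gives a = (-2, -3, 4, -4).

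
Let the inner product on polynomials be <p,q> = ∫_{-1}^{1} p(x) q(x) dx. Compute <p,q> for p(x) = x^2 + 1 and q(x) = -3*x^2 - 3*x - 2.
<p,q> = -128/15

Expand the product: p(x)·q(x) = -3*x^4 - 3*x^3 - 5*x^2 - 3*x - 2.
∫_{-1}^{1} of each monomial x^k gives [2/(k+1) if k even, 0 if k odd]. Integrating term-by-term (or equivalently evaluating the antiderivative F(x) = -3*x^5/5 - 3*x^4/4 - 5*x^3/3 - 3*x^2/2 - 2*x at the endpoints):
  F(1) − F(−1) = -391/60 − (121/60) = -128/15.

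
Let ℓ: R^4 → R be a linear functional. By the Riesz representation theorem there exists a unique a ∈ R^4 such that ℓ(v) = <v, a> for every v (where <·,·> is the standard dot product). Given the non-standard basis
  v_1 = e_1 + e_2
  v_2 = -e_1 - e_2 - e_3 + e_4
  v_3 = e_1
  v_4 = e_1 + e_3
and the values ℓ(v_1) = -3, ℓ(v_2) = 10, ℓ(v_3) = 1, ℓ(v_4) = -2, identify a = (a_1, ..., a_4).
a = (1, -4, -3, 4)

Write a = (a_1, ..., a_4) in the standard basis. For each basis vector v_i, ℓ(v_i) = <v_i, a> is a linear equation in the a_j's. Collect the n equations into a matrix system V a = ℓ, where row i of V is v_i (expressed in the standard basis). Since V is invertible (lower-triangular with 1s on the diagonal, up to permutation), solve by back-substitution:
  V =
[[1, 1, 0, 0],
 [-1, -1, -1, 1],
 [1, 0, 0, 0],
 [1, 0, 1, 0]]
  V a = (-3, 10, 1, -2)
Solving gives a = (1, -4, -3, 4).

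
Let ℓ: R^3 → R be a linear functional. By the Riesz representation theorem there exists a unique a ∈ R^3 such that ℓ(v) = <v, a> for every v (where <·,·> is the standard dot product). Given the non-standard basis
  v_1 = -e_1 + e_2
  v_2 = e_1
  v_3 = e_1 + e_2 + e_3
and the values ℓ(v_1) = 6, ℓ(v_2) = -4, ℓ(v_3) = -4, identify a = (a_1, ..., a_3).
a = (-4, 2, -2)

Write a = (a_1, ..., a_3) in the standard basis. For each basis vector v_i, ℓ(v_i) = <v_i, a> is a linear equation in the a_j's. Collect the n equations into a matrix system V a = ℓ, where row i of V is v_i (expressed in the standard basis). Since V is invertible (lower-triangular with 1s on the diagonal, up to permutation), solve by back-substitution:
  V =
[[-1, 1, 0],
 [1, 0, 0],
 [1, 1, 1]]
  V a = (6, -4, -4)
Solving gives a = (-4, 2, -2).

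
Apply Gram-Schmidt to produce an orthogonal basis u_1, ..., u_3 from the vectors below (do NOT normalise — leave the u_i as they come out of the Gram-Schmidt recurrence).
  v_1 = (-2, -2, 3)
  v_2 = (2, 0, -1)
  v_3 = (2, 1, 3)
Orthogonal basis:
  u_1 = (-2, -2, 3)
  u_2 = (20/17, -14/17, 4/17)
  u_3 = (10/9, 20/9, 20/9)

Apply the Gram-Schmidt recurrence
  u_1 = v_1
  u_i = v_i − Σ_{j<i} ((v_i · u_j) / (u_j · u_j)) · u_j.

Step by step this gives:
  u_1 = (-2, -2, 3)
  u_2 = (20/17, -14/17, 4/17)
  u_3 = (10/9, 20/9, 20/9)

Orthogonality check:
  u_2 · u_1 = 0 (should be 0)
  u_3 · u_1 = 0 (should be 0)
  u_3 · u_2 = 0 (should be 0)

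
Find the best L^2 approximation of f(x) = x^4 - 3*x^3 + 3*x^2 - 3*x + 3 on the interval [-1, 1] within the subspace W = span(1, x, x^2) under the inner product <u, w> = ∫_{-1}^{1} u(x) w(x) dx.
g(x) = 27*x^2/7 - 24*x/5 + 102/35

The best approximation g ∈ W is the orthogonal projection of f onto W. Writing g = a_0 + a_1 x + a_2 x^2, the coefficients solve the normal equations G · a = b where
  G_{ij} = <φ_i, φ_j> and b_i = <f, φ_i>, with φ_0 = 1, φ_1 = x, φ_2 = x^2.
G =
  [2, 0, 2/3]
  [0, 2/3, 0]
  [2/3, 0, 2/5],
b = (42/5, -16/5, 122/35).
Solving gives a_0 = 102/35, a_1 = -24/5, a_2 = 27/7, so
  g(x) = 27*x^2/7 - 24*x/5 + 102/35.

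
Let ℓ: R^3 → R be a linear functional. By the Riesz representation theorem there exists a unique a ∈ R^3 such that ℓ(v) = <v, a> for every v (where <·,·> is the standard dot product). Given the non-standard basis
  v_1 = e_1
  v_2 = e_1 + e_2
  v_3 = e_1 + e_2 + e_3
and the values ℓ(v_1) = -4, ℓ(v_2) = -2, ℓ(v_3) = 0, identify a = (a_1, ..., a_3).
a = (-4, 2, 2)

Write a = (a_1, ..., a_3) in the standard basis. For each basis vector v_i, ℓ(v_i) = <v_i, a> is a linear equation in the a_j's. Collect the n equations into a matrix system V a = ℓ, where row i of V is v_i (expressed in the standard basis). Since V is invertible (lower-triangular with 1s on the diagonal, up to permutation), solve by back-substitution:
  V =
[[1, 0, 0],
 [1, 1, 0],
 [1, 1, 1]]
  V a = (-4, -2, 0)
Solving gives a = (-4, 2, 2).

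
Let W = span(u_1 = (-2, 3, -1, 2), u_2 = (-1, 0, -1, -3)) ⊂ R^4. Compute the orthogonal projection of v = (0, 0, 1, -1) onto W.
proj_W(v) = (1/7, -3/7, 0, -5/7)

Set up U = [u_1 | ... | u_2] ∈ R^(4×2). The projector onto W = col(U) is P = U (U^T U)^(-1) U^T.
Compute U^T U =
  [18, -3]
  [-3, 11],
and U^T v = (-3, 2).
Solve U^T U · c = U^T v for the coefficients: c = (-1/7, 1/7). The projection is proj_W(v) = U c.
Check: (v - proj_W(v)) · u_1 = 0  (should be 0).
Check: (v - proj_W(v)) · u_2 = 0  (should be 0).
Result: proj_W(v) = (1/7, -3/7, 0, -5/7).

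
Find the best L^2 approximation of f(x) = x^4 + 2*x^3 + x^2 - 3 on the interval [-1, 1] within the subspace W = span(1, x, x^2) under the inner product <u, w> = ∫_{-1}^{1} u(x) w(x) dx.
g(x) = 13*x^2/7 + 6*x/5 - 108/35

The best approximation g ∈ W is the orthogonal projection of f onto W. Writing g = a_0 + a_1 x + a_2 x^2, the coefficients solve the normal equations G · a = b where
  G_{ij} = <φ_i, φ_j> and b_i = <f, φ_i>, with φ_0 = 1, φ_1 = x, φ_2 = x^2.
G =
  [2, 0, 2/3]
  [0, 2/3, 0]
  [2/3, 0, 2/5],
b = (-74/15, 4/5, -46/35).
Solving gives a_0 = -108/35, a_1 = 6/5, a_2 = 13/7, so
  g(x) = 13*x^2/7 + 6*x/5 - 108/35.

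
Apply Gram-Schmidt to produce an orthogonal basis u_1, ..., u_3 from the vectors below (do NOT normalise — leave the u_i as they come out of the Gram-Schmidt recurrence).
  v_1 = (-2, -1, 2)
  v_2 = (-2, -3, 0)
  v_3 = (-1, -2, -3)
Orthogonal basis:
  u_1 = (-2, -1, 2)
  u_2 = (-4/9, -20/9, -14/9)
  u_3 = (-15/17, 10/17, -10/17)

Apply the Gram-Schmidt recurrence
  u_1 = v_1
  u_i = v_i − Σ_{j<i} ((v_i · u_j) / (u_j · u_j)) · u_j.

Step by step this gives:
  u_1 = (-2, -1, 2)
  u_2 = (-4/9, -20/9, -14/9)
  u_3 = (-15/17, 10/17, -10/17)

Orthogonality check:
  u_2 · u_1 = 0 (should be 0)
  u_3 · u_1 = 0 (should be 0)
  u_3 · u_2 = 0 (should be 0)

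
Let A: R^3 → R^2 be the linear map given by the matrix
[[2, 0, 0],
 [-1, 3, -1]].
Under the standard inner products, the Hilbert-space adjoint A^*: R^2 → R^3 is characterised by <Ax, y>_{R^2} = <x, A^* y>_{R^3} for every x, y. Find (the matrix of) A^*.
A^* = A^T =
[[2, -1],
 [0, 3],
 [0, -1]]

For real matrices with standard dot products, the defining identity <Ax, y> = <x, A^* y> gives (Ax)^T y = x^T (A^*) y, i.e. x^T A^T y = x^T (A^*) y. Since this holds for all x, y, we must have A^* = A^T. Therefore
A^* =
[[2, -1],
 [0, 3],
 [0, -1]].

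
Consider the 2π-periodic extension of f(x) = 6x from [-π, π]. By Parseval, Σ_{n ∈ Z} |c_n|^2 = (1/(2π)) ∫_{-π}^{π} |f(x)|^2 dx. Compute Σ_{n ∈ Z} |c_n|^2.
Σ |c_n|^2 = 12π^2

Expand and integrate term by term over [-π, π]:
  ∫ (6x)^2 dx = 36·(2π^3/3); ∫ 2·6·(0)·x dx = 0 (odd integrand); ∫ 0^2 dx = 0·2π.
So (1/(2π)) ∫_{-π}^{π} (6x)^2 dx = 36π^2/3 + 0 = 12π^2.
Parseval ⇒ Σ |c_n|^2 = 12π^2.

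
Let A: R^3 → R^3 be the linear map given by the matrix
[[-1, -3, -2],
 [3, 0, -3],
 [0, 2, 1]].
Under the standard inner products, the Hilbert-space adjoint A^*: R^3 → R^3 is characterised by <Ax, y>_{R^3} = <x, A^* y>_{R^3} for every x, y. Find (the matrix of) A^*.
A^* = A^T =
[[-1, 3, 0],
 [-3, 0, 2],
 [-2, -3, 1]]

For real matrices with standard dot products, the defining identity <Ax, y> = <x, A^* y> gives (Ax)^T y = x^T (A^*) y, i.e. x^T A^T y = x^T (A^*) y. Since this holds for all x, y, we must have A^* = A^T. Therefore
A^* =
[[-1, 3, 0],
 [-3, 0, 2],
 [-2, -3, 1]].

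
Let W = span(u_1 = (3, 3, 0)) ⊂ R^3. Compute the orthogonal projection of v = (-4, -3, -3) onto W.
proj_W(v) = (-7/2, -7/2, 0)

Set up U = [u_1 | ... | u_1] ∈ R^(3×1). The projector onto W = col(U) is P = U (U^T U)^(-1) U^T.
Compute U^T U =
  [18],
and U^T v = (-21).
Solve U^T U · c = U^T v for the coefficients: c = (-7/6). The projection is proj_W(v) = U c.
Check: (v - proj_W(v)) · u_1 = 0  (should be 0).
Result: proj_W(v) = (-7/2, -7/2, 0).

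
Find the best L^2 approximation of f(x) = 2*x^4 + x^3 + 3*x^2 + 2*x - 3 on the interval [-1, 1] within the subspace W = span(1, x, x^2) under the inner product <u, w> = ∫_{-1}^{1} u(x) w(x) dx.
g(x) = 33*x^2/7 + 13*x/5 - 111/35

The best approximation g ∈ W is the orthogonal projection of f onto W. Writing g = a_0 + a_1 x + a_2 x^2, the coefficients solve the normal equations G · a = b where
  G_{ij} = <φ_i, φ_j> and b_i = <f, φ_i>, with φ_0 = 1, φ_1 = x, φ_2 = x^2.
G =
  [2, 0, 2/3]
  [0, 2/3, 0]
  [2/3, 0, 2/5],
b = (-16/5, 26/15, -8/35).
Solving gives a_0 = -111/35, a_1 = 13/5, a_2 = 33/7, so
  g(x) = 33*x^2/7 + 13*x/5 - 111/35.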